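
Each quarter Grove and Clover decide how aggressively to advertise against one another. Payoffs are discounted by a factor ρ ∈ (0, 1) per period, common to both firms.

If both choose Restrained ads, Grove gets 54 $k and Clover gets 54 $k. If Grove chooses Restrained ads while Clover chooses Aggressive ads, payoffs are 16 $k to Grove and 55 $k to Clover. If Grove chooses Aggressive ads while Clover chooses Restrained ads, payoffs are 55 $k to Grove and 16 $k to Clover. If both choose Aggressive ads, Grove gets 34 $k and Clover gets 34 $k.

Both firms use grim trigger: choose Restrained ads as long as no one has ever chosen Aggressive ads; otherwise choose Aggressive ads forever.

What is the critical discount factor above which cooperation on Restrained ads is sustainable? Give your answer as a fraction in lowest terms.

One-period gain from deviating is 55 − 54 = 1. The loss is 54 − 34 = 20 in every subsequent period, with present value 20·ρ/(1−ρ).
Deviation is unprofitable when 20·ρ/(1−ρ) ≥ 1, i.e. ρ/(1−ρ) ≥ 1/20.
Equivalently ρ ≥ 1/(1+20) = 1/21.

1/21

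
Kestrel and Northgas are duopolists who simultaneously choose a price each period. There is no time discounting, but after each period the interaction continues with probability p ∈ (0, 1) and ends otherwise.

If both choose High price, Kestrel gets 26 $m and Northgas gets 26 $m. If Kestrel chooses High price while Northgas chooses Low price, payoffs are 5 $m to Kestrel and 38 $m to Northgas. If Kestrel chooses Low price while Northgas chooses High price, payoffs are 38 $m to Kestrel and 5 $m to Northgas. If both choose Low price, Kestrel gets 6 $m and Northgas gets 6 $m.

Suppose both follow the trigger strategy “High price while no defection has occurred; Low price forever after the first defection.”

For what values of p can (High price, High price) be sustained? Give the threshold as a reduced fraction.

3/8

With no time discounting, the continuation probability p plays the role of the discount factor.
Grim-trigger IC: 26/(1−p) ≥ 38 + 6p/(1−p) ⇒ p ≥ (38−26)/(38−6) = 3/8.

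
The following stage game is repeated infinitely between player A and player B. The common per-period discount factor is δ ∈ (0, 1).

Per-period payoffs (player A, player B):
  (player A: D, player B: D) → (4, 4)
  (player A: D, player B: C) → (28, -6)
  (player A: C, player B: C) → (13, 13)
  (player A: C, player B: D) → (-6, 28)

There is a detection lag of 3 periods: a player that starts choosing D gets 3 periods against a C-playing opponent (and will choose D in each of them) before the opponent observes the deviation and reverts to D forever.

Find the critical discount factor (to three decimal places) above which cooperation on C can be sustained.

0.855

The best deviation is to choose D for all 3 undetected periods, earning 28 each, then 4 forever once detected.
Deviation value: 28(1−δ^3)/(1−δ) + 4δ^3/(1−δ); cooperation value: 13/(1−δ).
IC: 13 ≥ 28(1−δ^3) + 4δ^3 = 28 − 24δ^3.
So δ^3 ≥ 15/24 = 5/8, giving δ ≥ (5/8)^(1/3) ≈ 0.855.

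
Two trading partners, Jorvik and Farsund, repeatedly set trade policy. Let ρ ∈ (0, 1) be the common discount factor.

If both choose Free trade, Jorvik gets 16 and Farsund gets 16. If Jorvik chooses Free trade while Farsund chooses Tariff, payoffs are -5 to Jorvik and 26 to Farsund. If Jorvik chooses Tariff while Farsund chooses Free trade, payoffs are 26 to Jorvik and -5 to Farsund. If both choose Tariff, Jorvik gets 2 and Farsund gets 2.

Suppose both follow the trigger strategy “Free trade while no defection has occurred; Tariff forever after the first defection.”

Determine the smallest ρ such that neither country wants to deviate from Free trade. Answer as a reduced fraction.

Under grim trigger the critical discount factor is (T−C)/(T−P) with T = 26, C = 16, P = 2.
ρ* = (26−16)/(26−2) = 10/24 = 5/12.

5/12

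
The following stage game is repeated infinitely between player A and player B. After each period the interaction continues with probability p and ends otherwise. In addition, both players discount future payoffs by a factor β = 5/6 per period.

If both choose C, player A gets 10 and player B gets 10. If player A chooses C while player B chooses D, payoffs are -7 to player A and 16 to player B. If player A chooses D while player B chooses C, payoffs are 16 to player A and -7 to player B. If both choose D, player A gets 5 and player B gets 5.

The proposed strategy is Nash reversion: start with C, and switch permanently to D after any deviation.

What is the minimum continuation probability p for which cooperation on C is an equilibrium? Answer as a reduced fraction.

36/55

With continuation probability p and discount β, the effective per-period discount factor is βp.
Grim-trigger IC: βp ≥ (16−10)/(16−5) = 6/11.
So p ≥ (6/11)/(5/6) = 36/55.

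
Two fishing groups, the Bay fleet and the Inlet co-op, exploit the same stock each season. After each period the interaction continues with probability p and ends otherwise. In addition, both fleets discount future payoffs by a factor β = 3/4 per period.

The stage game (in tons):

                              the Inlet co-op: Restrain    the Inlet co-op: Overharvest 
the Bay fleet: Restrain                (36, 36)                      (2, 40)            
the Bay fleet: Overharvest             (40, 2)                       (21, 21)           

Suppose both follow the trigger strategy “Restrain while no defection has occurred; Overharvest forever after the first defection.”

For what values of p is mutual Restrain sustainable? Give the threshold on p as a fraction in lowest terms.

With continuation probability p and discount β, the effective per-period discount factor is βp.
Grim-trigger IC: βp ≥ (40−36)/(40−21) = 4/19.
So p ≥ (4/19)/(3/4) = 16/57.

16/57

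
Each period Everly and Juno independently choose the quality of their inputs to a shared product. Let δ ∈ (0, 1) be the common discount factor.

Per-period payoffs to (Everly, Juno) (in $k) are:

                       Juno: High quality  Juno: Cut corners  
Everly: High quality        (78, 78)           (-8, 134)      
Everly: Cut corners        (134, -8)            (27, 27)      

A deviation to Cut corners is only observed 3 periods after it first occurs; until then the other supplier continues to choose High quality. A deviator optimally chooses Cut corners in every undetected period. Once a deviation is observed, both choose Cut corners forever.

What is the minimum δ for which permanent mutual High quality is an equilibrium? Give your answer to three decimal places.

0.806

A deviator earns 134 for 3 periods, then 27 forever; cooperating earns 78 forever. Multiplying the IC by (1−δ):
78 ≥ 134(1−δ^3) + 27δ^3, so 107·δ^3 ≥ 56 and δ^3 ≥ 56/107.
δ ≥ (56/107)^(1/3) ≈ 0.806.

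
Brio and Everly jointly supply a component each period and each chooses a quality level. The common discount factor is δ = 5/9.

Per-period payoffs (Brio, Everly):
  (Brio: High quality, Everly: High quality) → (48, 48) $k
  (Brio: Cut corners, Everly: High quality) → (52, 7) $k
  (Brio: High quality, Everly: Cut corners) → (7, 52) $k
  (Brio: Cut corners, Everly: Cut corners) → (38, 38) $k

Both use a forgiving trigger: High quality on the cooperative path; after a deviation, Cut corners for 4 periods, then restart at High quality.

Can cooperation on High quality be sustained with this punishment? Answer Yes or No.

Comparing payoff streams over the 5 periods until play realigns: cooperate → 48(1+δ+…+δ^4); deviate → 52 + 38(δ+…+δ^4).
Cooperation is sustained iff (48−38)(δ+…+δ^4) ≥ 52−48.
δ+…+δ^4 = 5/9·(1−(5/9)^4)/(1−5/9) = 1.1309, and (52−48)/(48−38) = 0.4000.
1.1309 ≥ 0.4000, so cooperation is sustainable.

Yes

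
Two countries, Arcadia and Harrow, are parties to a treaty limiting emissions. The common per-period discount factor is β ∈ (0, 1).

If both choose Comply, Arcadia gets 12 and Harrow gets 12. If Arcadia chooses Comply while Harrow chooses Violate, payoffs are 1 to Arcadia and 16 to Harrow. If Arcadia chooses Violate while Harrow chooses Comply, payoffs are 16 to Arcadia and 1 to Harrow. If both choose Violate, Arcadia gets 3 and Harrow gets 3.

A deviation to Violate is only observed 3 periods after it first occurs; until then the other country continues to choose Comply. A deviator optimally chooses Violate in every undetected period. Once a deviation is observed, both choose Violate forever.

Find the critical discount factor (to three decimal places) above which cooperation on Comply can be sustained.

0.675

The best deviation is to choose Violate for all 3 undetected periods, earning 16 each, then 3 forever once detected.
Deviation value: 16(1−β^3)/(1−β) + 3β^3/(1−β); cooperation value: 12/(1−β).
IC: 12 ≥ 16(1−β^3) + 3β^3 = 16 − 13β^3.
So β^3 ≥ 4/13, giving β ≥ (4/13)^(1/3) ≈ 0.675.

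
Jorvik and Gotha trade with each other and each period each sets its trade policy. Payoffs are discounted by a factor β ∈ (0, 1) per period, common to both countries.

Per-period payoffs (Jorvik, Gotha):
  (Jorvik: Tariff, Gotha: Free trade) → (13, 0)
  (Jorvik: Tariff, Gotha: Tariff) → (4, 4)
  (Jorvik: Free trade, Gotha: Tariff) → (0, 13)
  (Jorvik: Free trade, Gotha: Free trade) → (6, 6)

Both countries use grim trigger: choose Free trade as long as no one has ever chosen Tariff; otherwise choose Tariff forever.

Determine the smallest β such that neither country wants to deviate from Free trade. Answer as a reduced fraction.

7/9

Under grim trigger the critical discount factor is (T−C)/(T−P) with T = 13, C = 6, P = 4.
β* = (13−6)/(13−4) = 7/9.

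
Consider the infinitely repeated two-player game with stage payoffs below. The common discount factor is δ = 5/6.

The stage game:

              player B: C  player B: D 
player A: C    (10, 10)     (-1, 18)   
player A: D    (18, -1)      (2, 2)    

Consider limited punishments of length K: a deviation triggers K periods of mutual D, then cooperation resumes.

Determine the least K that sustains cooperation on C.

2

Need Σ_{k=1}^{K} δ^k ≥ (18−10)/(10−2) = 1.0000 at δ = 5/6.
At K = 1 the sum is 0.8333 < 1.0000; at K = 2 it is 1.5278 ≥ 1.0000.
So the minimum punishment length is K = 2.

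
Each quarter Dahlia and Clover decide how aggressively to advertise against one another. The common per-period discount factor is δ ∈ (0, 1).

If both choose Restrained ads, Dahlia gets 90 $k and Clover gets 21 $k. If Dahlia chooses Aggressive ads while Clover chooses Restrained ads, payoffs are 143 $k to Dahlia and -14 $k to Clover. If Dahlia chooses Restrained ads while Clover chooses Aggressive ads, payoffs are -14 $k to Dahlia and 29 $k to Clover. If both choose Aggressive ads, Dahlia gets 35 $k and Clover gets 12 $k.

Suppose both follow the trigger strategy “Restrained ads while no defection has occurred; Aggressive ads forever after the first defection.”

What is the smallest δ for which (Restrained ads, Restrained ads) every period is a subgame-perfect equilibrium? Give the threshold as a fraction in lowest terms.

Dahlia: cooperation gives 90 each period; deviation gives 143 once then 35 forever.
  90/(1−δ) ≥ 143 + 35δ/(1−δ) ⇒ δ ≥ 53/108.
Clover: cooperation gives 21 each period; deviation gives 29 once then 12 forever.
  δ ≥ 8/17.
Both must hold, so the binding constraint is Dahlia's: δ ≥ 53/108.

53/108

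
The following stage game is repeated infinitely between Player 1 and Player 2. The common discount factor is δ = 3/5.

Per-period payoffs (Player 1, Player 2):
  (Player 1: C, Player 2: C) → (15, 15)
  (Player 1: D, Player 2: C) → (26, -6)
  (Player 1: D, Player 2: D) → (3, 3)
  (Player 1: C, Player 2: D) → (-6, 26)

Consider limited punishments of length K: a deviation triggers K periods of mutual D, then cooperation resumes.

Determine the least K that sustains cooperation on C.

Need Σ_{k=1}^{K} δ^k ≥ (26−15)/(15−3) = 0.9167 at δ = 3/5.
At K = 1 the sum is 0.6000 < 0.9167; at K = 2 it is 0.9600 ≥ 0.9167.
So the minimum punishment length is K = 2.

2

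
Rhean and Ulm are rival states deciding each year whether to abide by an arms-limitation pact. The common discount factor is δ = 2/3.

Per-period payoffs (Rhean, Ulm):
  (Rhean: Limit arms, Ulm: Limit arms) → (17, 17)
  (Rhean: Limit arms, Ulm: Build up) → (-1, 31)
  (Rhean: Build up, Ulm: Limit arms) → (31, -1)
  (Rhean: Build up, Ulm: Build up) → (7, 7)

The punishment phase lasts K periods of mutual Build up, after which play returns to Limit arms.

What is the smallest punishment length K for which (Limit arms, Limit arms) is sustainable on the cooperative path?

3

IC: δ(1−δ^K)/(1−δ) ≥ (31−17)/(17−7) = 7/5.
With δ = 2/3: need 1 − δ^K ≥ 7/5·(1−2/3)/(2/3), i.e. δ^K ≤ 0.3000.
Since (2/3)^2 = 0.4444 and (2/3)^3 = 0.2963, the smallest such K is 3.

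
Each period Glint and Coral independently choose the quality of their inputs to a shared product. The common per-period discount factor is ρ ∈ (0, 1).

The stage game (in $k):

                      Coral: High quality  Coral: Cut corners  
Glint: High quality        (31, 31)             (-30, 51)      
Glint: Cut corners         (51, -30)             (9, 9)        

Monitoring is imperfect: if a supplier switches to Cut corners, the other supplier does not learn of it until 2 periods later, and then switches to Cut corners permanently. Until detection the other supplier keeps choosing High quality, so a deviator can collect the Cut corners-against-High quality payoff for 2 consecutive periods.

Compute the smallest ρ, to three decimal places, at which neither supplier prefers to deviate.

A deviator earns 51 for 2 periods, then 9 forever; cooperating earns 31 forever. Multiplying the IC by (1−ρ):
31 ≥ 51(1−ρ^2) + 9ρ^2, so 42·ρ^2 ≥ 20 and ρ^2 ≥ 10/21.
ρ ≥ (10/21)^(1/2) ≈ 0.690.

0.690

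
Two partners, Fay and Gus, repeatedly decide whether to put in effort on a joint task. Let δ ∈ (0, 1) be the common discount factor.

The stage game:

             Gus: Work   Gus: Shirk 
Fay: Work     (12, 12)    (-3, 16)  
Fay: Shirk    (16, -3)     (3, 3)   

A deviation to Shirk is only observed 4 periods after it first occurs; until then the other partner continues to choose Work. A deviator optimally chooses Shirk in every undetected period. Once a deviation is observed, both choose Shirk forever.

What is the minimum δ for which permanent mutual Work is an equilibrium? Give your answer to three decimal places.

A deviator earns 16 for 4 periods, then 3 forever; cooperating earns 12 forever. Multiplying the IC by (1−δ):
12 ≥ 16(1−δ^4) + 3δ^4, so 13·δ^4 ≥ 4 and δ^4 ≥ 4/13.
δ ≥ (4/13)^(1/4) ≈ 0.745.

0.745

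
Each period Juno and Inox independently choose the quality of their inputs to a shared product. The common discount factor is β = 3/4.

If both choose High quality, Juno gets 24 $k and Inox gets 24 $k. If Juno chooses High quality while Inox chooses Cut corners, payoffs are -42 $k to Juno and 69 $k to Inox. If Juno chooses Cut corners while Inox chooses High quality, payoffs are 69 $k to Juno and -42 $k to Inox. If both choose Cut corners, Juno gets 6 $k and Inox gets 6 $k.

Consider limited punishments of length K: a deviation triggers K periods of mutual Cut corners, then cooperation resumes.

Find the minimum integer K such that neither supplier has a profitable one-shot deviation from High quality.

7

IC: β(1−β^K)/(1−β) ≥ (69−24)/(24−6) = 5/2.
With β = 3/4: need 1 − β^K ≥ 5/2·(1−3/4)/(3/4), i.e. β^K ≤ 0.1667.
Since (3/4)^6 = 0.1780 and (3/4)^7 = 0.1335, the smallest such K is 7.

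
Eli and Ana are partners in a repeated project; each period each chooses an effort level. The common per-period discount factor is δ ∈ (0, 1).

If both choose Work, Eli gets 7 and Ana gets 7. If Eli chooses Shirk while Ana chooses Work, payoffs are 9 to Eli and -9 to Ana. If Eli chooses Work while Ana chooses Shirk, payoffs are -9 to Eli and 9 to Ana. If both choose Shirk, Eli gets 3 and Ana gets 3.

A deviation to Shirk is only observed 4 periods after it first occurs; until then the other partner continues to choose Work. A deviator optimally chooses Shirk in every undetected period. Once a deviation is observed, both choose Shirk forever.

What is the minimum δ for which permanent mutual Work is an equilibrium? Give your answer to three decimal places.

0.760

Deviating for the 4 undetected periods gains 9−7 = 2 per period over cooperation, then loses 7−3 = 4 per period forever once punishment starts.
Gain: 2(1 + δ + … + δ^3); loss: 4·δ^4/(1−δ).
No profitable deviation ⇔ 2(1−δ^4) ≤ 4·δ^4, i.e. δ^4 ≥ 2/(2+4) = 1/3.
Hence δ ≥ (1/3)^(1/4) ≈ 0.760.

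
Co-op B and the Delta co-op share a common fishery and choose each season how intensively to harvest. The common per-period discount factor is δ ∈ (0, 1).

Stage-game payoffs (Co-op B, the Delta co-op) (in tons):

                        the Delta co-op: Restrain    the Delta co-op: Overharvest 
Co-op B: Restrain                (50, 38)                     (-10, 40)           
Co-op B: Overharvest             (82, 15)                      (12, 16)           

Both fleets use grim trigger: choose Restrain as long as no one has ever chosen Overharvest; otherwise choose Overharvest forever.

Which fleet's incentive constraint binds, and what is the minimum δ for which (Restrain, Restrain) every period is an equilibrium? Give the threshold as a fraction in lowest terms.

Co-op B; δ ≥ 16/35

Co-op B's threshold: (82−50)/(82−12) = 16/35.
the Delta co-op's threshold: (40−38)/(40−16) = 1/12.
16/35 > 1/12, so Co-op B binds and δ* = 16/35.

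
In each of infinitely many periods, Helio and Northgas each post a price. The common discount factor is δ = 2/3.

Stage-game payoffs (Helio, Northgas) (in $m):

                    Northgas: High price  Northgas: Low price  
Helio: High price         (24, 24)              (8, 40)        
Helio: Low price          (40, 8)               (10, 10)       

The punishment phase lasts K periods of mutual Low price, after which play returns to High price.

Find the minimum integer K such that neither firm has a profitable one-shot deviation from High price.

No profitable deviation requires (24−10)(δ+…+δ^K) ≥ 40−24, i.e. δ+…+δ^K ≥ 8/7 ≈ 1.1429.
With δ = 2/3, the partial sums are K=1: 0.6667, K=2: 1.1111, K=3: 1.4074.
K = 3 is the first length at which the sum reaches 1.1429.

3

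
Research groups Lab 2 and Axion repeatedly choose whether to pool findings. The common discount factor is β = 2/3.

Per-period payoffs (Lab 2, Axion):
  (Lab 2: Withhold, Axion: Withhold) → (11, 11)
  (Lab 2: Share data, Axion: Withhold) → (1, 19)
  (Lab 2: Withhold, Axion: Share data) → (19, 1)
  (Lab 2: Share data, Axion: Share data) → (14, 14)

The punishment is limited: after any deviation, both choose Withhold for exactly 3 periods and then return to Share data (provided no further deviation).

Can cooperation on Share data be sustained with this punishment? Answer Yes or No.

No

Comparing payoff streams over the 4 periods until play realigns: cooperate → 14(1+β+…+β^3); deviate → 19 + 11(β+…+β^3).
Cooperation is sustained iff (14−11)(β+…+β^3) ≥ 19−14.
β+…+β^3 = 2/3·(1−(2/3)^3)/(1−2/3) = 1.4074, and (19−14)/(14−11) = 1.6667.
1.4074 < 1.6667, so cooperation is not sustainable.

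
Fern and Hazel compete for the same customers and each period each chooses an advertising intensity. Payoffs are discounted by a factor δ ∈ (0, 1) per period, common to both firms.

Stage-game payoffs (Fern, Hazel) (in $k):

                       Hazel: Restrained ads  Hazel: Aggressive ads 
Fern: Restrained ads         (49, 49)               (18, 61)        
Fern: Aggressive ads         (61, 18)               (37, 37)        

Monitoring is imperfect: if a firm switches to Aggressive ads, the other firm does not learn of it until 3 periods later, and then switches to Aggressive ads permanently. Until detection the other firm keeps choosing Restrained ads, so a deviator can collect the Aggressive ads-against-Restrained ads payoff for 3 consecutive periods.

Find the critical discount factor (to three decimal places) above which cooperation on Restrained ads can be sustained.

0.794

The best deviation is to choose Aggressive ads for all 3 undetected periods, earning 61 each, then 37 forever once detected.
Deviation value: 61(1−δ^3)/(1−δ) + 37δ^3/(1−δ); cooperation value: 49/(1−δ).
IC: 49 ≥ 61(1−δ^3) + 37δ^3 = 61 − 24δ^3.
So δ^3 ≥ 12/24 = 1/2, giving δ ≥ (1/2)^(1/3) ≈ 0.794.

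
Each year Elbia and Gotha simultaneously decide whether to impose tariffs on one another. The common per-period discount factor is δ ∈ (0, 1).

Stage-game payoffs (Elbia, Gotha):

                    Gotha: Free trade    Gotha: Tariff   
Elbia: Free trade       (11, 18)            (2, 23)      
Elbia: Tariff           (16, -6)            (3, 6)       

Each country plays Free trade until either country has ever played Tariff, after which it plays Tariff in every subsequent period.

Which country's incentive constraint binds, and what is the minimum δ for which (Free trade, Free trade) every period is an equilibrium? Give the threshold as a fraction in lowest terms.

Elbia's threshold: (16−11)/(16−3) = 5/13.
Gotha's threshold: (23−18)/(23−6) = 5/17.
5/13 > 5/17, so Elbia binds and δ* = 5/13.

Elbia; δ ≥ 5/13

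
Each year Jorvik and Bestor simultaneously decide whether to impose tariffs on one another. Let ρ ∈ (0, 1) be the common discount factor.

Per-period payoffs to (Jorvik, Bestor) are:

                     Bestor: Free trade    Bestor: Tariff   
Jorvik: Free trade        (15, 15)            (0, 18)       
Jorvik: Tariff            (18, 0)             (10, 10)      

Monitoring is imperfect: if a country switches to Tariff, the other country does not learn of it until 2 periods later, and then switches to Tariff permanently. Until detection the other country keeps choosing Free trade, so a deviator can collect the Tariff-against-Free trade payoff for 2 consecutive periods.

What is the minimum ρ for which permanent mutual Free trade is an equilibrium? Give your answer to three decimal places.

A deviator earns 18 for 2 periods, then 10 forever; cooperating earns 15 forever. Multiplying the IC by (1−ρ):
15 ≥ 18(1−ρ^2) + 10ρ^2, so 8·ρ^2 ≥ 3 and ρ^2 ≥ 3/8.
ρ ≥ (3/8)^(1/2) ≈ 0.612.

0.612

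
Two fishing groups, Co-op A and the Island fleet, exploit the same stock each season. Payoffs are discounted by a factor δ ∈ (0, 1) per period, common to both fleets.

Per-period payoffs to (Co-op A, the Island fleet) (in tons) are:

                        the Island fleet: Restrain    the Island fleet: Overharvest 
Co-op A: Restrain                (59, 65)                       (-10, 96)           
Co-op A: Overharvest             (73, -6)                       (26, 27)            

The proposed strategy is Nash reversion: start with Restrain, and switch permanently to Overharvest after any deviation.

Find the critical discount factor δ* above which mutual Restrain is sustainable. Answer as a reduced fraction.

Co-op A's threshold: (73−59)/(73−26) = 14/47.
the Island fleet's threshold: (96−65)/(96−27) = 31/69.
14/47 < 31/69, so the Island fleet binds and δ* = 31/69.

31/69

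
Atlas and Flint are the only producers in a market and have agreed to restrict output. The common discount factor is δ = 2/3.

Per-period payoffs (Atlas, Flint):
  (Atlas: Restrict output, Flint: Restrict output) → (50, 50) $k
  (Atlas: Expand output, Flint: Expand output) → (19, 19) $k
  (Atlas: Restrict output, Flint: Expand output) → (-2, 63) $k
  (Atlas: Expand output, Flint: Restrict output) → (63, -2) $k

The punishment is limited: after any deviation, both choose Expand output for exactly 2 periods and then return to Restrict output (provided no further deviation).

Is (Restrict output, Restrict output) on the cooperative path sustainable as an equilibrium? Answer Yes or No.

Yes

Comparing payoff streams over the 3 periods until play realigns: cooperate → 50(1+δ+…+δ^2); deviate → 63 + 19(δ+…+δ^2).
Cooperation is sustained iff (50−19)(δ+…+δ^2) ≥ 63−50.
δ+…+δ^2 = 2/3·(1−(2/3)^2)/(1−2/3) = 1.1111, and (63−50)/(50−19) = 0.4194.
1.1111 ≥ 0.4194, so cooperation is sustainable.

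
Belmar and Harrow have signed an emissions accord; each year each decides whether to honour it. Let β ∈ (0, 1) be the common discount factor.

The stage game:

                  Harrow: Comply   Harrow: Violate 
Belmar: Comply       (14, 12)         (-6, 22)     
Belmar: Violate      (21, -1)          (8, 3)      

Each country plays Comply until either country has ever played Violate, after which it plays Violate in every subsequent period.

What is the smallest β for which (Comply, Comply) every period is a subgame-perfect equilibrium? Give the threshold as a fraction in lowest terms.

For Belmar: deviation gain 21−14 = 7, per-period punishment loss 14−8 = 6. IC gives β ≥ 7/13.
For Harrow: gain 10, loss 9 per period, so β ≥ 10/19.
The tighter constraint is Belmar's, so cooperation needs β ≥ 7/13.

7/13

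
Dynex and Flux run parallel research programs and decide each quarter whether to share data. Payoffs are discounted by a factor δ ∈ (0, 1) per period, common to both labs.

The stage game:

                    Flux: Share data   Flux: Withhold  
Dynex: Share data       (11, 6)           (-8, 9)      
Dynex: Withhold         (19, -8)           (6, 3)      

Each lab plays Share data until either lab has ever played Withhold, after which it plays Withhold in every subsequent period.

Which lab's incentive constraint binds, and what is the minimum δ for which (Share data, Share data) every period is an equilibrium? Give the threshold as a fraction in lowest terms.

Dynex; δ ≥ 8/13

Dynex: cooperation gives 11 each period; deviation gives 19 once then 6 forever.
  11/(1−δ) ≥ 19 + 6δ/(1−δ) ⇒ δ ≥ 8/13.
Flux: cooperation gives 6 each period; deviation gives 9 once then 3 forever.
  δ ≥ 3/6 = 1/2.
Both must hold, so the binding constraint is Dynex's: δ ≥ 8/13.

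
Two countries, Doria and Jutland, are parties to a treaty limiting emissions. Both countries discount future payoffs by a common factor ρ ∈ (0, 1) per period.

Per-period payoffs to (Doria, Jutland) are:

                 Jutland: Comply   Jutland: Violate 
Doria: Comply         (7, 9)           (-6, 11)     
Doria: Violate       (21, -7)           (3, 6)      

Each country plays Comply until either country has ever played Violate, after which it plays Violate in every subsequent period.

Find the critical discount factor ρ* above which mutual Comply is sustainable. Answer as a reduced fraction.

7/9

Doria: cooperation gives 7 each period; deviation gives 21 once then 3 forever.
  7/(1−ρ) ≥ 21 + 3ρ/(1−ρ) ⇒ ρ ≥ 14/18 = 7/9.
Jutland: cooperation gives 9 each period; deviation gives 11 once then 6 forever.
  ρ ≥ 2/5.
Both must hold, so the binding constraint is Doria's: ρ ≥ 7/9.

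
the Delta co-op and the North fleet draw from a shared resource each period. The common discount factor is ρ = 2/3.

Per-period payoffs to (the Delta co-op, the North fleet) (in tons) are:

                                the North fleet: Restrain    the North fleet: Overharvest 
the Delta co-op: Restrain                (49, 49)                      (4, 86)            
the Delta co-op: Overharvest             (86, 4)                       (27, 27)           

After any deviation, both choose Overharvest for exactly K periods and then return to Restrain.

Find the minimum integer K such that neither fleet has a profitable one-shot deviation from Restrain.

No profitable deviation requires (49−27)(ρ+…+ρ^K) ≥ 86−49, i.e. ρ+…+ρ^K ≥ 37/22 ≈ 1.6818.
With ρ = 2/3, the partial sums are K=1: 0.6667, K=2: 1.1111, K=3: 1.4074, K=4: 1.6049, K=5: 1.7366.
K = 5 is the first length at which the sum reaches 1.6818.

5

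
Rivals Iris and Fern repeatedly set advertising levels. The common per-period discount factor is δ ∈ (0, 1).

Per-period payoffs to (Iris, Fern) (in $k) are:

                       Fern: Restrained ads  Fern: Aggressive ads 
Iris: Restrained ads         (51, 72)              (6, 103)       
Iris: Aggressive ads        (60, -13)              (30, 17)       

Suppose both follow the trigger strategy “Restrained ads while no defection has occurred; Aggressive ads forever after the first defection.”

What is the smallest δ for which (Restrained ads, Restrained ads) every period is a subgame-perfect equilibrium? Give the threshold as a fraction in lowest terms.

31/86

For Iris: deviation gain 60−51 = 9, per-period punishment loss 51−30 = 21. IC gives δ ≥ 9/30 = 3/10.
For Fern: gain 31, loss 55 per period, so δ ≥ 31/86.
The tighter constraint is Fern's, so cooperation needs δ ≥ 31/86.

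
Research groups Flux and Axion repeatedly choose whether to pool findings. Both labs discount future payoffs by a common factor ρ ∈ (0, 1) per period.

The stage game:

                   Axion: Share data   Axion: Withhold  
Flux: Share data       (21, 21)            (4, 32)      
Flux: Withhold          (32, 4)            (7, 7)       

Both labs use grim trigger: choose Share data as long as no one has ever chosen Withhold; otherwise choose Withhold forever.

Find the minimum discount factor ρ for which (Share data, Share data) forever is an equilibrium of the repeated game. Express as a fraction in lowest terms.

11/25

Cooperation forever yields 21 each period: 21/(1−ρ).
Deviating yields 32 once, then 7 forever: 32 + 7ρ/(1−ρ).
No profitable deviation requires 21/(1−ρ) ≥ 32 + 7ρ/(1−ρ).
Multiplying by (1−ρ): 21 ≥ 32(1−ρ) + 7ρ = 32 − 25ρ.
So 25ρ ≥ 11, i.e. ρ ≥ 11/25.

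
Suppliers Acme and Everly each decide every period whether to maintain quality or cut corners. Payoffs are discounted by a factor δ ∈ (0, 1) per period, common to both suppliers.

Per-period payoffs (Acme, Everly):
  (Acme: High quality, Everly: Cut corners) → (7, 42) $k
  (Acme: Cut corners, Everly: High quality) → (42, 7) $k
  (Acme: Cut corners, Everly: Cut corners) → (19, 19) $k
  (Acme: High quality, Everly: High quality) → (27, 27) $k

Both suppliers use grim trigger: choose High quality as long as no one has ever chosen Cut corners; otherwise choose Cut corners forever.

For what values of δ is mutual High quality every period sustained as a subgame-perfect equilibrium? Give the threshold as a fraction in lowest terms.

Under grim trigger the critical discount factor is (T−C)/(T−P) with T = 42, C = 27, P = 19.
δ* = (42−27)/(42−19) = 15/23.

15/23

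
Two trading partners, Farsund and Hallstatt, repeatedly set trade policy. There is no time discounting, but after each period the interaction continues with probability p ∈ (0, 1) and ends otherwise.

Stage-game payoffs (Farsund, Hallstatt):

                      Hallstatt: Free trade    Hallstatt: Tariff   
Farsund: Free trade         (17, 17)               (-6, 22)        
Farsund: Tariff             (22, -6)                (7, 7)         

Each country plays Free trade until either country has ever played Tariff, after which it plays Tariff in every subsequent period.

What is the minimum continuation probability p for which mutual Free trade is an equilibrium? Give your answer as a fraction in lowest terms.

1/3

With no time discounting, the continuation probability p plays the role of the discount factor.
Grim-trigger IC: 17/(1−p) ≥ 22 + 7p/(1−p) ⇒ p ≥ (22−17)/(22−7) = 1/3.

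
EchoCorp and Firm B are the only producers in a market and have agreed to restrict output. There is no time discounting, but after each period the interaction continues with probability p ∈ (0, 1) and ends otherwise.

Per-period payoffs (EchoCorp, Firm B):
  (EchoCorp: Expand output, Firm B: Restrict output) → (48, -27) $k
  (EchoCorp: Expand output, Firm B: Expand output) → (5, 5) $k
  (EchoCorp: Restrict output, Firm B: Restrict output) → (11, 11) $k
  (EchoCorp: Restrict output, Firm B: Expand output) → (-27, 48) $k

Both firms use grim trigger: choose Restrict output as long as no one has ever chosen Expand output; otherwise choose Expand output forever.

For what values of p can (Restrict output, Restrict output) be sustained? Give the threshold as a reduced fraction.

37/43

With no time discounting, the continuation probability p plays the role of the discount factor.
Grim-trigger IC: 11/(1−p) ≥ 48 + 5p/(1−p) ⇒ p ≥ (48−11)/(48−5) = 37/43.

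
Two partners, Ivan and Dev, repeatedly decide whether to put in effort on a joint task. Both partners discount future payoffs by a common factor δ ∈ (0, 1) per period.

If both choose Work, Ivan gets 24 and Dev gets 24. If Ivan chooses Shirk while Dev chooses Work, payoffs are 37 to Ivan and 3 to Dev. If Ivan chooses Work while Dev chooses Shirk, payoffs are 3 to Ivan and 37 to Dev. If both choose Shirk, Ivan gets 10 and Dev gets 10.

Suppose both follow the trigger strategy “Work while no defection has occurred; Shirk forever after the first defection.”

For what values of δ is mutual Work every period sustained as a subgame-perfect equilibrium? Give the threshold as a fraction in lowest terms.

13/27

One-period gain from deviating is 37 − 24 = 13. The loss is 24 − 10 = 14 in every subsequent period, with present value 14·δ/(1−δ).
Deviation is unprofitable when 14·δ/(1−δ) ≥ 13, i.e. δ/(1−δ) ≥ 13/14.
Equivalently δ ≥ 13/(13+14) = 13/27.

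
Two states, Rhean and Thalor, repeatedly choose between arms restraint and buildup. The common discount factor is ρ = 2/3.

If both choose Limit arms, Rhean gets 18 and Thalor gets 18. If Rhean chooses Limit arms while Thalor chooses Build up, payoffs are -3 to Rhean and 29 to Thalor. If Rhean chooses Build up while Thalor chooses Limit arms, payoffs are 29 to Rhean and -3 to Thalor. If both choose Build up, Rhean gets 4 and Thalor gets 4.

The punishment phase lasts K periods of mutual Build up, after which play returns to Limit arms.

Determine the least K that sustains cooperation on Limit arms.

Need Σ_{k=1}^{K} ρ^k ≥ (29−18)/(18−4) = 0.7857 at ρ = 2/3.
At K = 1 the sum is 0.6667 < 0.7857; at K = 2 it is 1.1111 ≥ 0.7857.
So the minimum punishment length is K = 2.

2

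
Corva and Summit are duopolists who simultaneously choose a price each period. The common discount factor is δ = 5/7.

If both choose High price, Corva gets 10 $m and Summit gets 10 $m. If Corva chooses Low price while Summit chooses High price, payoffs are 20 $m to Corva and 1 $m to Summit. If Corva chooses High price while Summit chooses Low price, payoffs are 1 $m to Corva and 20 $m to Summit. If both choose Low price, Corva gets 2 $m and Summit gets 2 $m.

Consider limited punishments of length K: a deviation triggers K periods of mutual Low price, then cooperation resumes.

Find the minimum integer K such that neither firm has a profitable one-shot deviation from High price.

3

Need Σ_{k=1}^{K} δ^k ≥ (20−10)/(10−2) = 1.2500 at δ = 5/7.
At K = 2 the sum is 1.2245 < 1.2500; at K = 3 it is 1.5889 ≥ 1.2500.
So the minimum punishment length is K = 3.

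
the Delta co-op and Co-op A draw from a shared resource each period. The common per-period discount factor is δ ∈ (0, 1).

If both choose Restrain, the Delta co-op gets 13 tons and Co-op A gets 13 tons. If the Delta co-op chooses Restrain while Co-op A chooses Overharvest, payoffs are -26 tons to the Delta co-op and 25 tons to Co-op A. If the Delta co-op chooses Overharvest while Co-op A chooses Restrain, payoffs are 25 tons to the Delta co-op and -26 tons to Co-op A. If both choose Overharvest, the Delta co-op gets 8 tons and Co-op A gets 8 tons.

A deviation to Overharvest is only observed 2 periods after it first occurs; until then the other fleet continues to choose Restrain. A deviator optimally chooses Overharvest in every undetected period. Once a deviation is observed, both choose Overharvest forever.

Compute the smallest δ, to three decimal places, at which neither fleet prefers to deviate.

0.840

Deviating for the 2 undetected periods gains 25−13 = 12 per period over cooperation, then loses 13−8 = 5 per period forever once punishment starts.
Gain: 12(1 + δ + … + δ^1); loss: 5·δ^2/(1−δ).
No profitable deviation ⇔ 12(1−δ^2) ≤ 5·δ^2, i.e. δ^2 ≥ 12/(12+5) = 12/17.
Hence δ ≥ (12/17)^(1/2) ≈ 0.840.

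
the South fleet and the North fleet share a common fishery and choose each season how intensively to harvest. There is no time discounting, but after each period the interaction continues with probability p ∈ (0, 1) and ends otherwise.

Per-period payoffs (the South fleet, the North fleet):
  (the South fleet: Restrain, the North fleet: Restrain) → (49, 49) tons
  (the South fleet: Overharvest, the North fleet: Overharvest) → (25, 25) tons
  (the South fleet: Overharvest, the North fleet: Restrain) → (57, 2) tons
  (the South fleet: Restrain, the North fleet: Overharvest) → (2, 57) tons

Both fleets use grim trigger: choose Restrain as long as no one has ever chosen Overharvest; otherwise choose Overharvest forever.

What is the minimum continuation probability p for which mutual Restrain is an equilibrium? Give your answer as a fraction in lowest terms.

With no time discounting, the continuation probability p plays the role of the discount factor.
Grim-trigger IC: 49/(1−p) ≥ 57 + 25p/(1−p) ⇒ p ≥ (57−49)/(57−25) = 1/4.

1/4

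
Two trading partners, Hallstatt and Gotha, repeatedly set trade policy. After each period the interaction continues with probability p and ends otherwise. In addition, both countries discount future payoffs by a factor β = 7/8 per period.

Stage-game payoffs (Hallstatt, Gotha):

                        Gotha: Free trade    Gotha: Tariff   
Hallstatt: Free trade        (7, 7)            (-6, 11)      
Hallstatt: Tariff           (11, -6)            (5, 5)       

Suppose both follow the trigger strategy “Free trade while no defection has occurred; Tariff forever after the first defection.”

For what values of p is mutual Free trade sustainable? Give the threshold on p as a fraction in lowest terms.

16/21

Expected continuation weight on next period's payoff is β·p = 7/8·p, which plays the role of the discount factor.
Cooperation requires 7/8·p ≥ (11−7)/(11−5) = 2/3, hence p ≥ 16/21.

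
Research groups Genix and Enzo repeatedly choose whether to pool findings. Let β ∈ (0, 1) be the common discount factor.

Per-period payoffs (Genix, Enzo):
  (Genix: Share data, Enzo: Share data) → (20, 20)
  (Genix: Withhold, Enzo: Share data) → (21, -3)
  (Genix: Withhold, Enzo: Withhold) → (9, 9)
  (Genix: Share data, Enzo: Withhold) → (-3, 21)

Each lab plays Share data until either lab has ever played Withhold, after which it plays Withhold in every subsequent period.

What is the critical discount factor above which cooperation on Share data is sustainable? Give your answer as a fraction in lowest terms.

Under grim trigger the critical discount factor is (T−C)/(T−P) with T = 21, C = 20, P = 9.
β* = (21−20)/(21−9) = 1/12.

1/12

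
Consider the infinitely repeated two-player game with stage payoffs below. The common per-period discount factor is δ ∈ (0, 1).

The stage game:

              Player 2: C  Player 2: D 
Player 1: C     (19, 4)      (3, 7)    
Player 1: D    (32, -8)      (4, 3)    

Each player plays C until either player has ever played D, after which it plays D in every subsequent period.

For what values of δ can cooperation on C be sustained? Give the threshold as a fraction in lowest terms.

3/4

Player 1's threshold: (32−19)/(32−4) = 13/28.
Player 2's threshold: (7−4)/(7−3) = 3/4.
13/28 < 3/4, so Player 2 binds and δ* = 3/4.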